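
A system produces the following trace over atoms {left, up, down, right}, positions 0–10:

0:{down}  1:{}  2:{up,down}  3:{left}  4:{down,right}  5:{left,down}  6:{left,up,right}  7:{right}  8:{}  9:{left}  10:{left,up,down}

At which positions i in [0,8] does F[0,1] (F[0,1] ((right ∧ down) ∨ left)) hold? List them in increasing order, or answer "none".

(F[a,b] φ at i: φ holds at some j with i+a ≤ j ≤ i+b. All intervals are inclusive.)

Evaluate at each i in [0,8]:
  i=0: ✗ (none in [0,1])
  i=1: ✓ (witness j=2)
  i=2: ✓ (witness j=2)
  i=3: ✓ (witness j=3)
  i=4: ✓ (witness j=4)
  i=5: ✓ (witness j=5)
  i=6: ✓ (witness j=6)
  i=7: ✓ (witness j=8)
  i=8: ✓ (witness j=8)

1, 2, 3, 4, 5, 6, 7, 8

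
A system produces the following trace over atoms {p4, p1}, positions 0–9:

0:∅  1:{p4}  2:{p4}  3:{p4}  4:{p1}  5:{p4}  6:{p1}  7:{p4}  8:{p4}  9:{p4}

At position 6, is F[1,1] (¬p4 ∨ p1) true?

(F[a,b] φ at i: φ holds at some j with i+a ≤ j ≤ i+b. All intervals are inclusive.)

No

Check (¬p4 ∨ p1) at each j in [7,7]:
  j=7: false
No position in the window satisfies it → formula fails.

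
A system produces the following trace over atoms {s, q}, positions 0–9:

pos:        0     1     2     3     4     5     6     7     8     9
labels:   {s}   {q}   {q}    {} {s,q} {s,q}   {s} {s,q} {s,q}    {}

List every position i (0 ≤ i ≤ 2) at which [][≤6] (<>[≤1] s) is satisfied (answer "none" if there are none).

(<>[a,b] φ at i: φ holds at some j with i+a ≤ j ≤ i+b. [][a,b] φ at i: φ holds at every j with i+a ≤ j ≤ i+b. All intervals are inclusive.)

Evaluate at each i in [0,2]:
  i=0: ✗ (fails at j=1)
  i=1: ✗ (fails at j=1)
  i=2: ✗ (fails at j=2)

none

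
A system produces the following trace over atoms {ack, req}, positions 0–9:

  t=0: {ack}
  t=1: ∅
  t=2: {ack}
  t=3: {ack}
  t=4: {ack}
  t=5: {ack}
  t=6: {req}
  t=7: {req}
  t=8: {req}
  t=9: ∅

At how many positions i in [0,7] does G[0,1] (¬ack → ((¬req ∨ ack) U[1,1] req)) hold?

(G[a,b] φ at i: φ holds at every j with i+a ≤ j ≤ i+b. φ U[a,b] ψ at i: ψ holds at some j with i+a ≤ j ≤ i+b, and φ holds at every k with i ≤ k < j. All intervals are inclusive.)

Evaluate at each i in [0,7]:
  i=0: ✗ (fails at j=1)
  i=1: ✗ (fails at j=1)
  i=2: ✓ (all of [2,3])
  i=3: ✓ (all of [3,4])
  i=4: ✓ (all of [4,5])
  i=5: ✗ (fails at j=6)
  i=6: ✗ (fails at j=6)
  i=7: ✗ (fails at j=7)
Positions where it holds: {2, 3, 4} → 3.

3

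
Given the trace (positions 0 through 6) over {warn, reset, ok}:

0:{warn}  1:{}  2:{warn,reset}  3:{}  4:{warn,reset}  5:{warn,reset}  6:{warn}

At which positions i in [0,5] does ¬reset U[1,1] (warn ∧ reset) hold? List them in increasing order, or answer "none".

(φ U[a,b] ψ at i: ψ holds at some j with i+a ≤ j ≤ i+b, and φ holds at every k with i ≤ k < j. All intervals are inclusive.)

Evaluate at each i in [0,5]:
  i=0: ✗ (no rhs in [1,1])
  i=1: ✓ (rhs at j=2; lhs holds on [1,1])
  i=2: ✗ (no rhs in [3,3])
  i=3: ✓ (rhs at j=4; lhs holds on [3,3])
  i=4: ✗ (lhs fails at k=4 before rhs at j=5)
  i=5: ✗ (no rhs in [6,6])

1, 3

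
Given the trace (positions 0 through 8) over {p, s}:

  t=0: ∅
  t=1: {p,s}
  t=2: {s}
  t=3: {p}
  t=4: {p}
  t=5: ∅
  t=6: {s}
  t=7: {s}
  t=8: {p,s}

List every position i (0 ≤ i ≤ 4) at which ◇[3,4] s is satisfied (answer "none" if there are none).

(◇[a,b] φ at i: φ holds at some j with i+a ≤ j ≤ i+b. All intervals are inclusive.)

2, 3, 4

Evaluate at each i in [0,4]:
  i=0: ✗ (none in [3,4])
  i=1: ✗ (none in [4,5])
  i=2: ✓ (witness j=6)
  i=3: ✓ (witness j=6)
  i=4: ✓ (witness j=7)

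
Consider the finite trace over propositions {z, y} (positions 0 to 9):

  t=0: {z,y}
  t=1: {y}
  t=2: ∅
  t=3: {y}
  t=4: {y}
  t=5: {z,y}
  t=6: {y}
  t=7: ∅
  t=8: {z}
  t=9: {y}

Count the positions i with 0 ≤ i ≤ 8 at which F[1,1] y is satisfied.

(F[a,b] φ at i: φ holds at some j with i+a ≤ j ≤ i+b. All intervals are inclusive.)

Evaluate at each i in [0,8]:
  i=0: ✓ (witness j=1)
  i=1: ✗ (none in [2,2])
  i=2: ✓ (witness j=3)
  i=3: ✓ (witness j=4)
  i=4: ✓ (witness j=5)
  i=5: ✓ (witness j=6)
  i=6: ✗ (none in [7,7])
  i=7: ✗ (none in [8,8])
  i=8: ✓ (witness j=9)
Positions where it holds: {0, 2, 3, 4, 5, 8} → 6.

6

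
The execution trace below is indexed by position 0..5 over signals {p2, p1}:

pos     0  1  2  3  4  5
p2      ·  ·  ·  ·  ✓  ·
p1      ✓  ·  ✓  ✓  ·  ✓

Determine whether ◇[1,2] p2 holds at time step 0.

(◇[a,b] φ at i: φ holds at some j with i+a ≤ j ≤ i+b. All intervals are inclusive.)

False

Check p2 at each j in [1,2]:
  j=1: false
  j=2: false
No position in the window satisfies it → formula fails.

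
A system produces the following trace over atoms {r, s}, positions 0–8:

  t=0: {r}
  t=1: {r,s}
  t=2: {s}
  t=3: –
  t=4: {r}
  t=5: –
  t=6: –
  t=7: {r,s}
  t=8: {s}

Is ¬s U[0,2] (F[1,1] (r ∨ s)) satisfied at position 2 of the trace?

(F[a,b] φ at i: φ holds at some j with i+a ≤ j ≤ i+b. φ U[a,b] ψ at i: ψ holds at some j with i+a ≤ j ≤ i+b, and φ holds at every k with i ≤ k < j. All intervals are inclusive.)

Need some j in [2,4] with F[1,1] (r ∨ s), and ¬s at every k in [2,j-1].
  j=2: F[1,1] (r ∨ s) — fails (none in [3,3]).
  j=3: F[1,1] (r ∨ s) holds, but ¬s fails at k=2 → not this j.
  j=4: F[1,1] (r ∨ s) — fails (none in [5,5]).
No j in the window works → until fails.

False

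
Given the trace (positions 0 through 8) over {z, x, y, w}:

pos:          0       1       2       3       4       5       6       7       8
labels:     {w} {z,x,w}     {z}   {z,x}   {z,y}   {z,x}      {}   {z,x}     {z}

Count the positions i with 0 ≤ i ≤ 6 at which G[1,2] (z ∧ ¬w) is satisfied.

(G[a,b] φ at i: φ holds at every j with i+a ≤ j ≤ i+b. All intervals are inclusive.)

4

Evaluate at each i in [0,6]:
  i=0: ✗ (fails at j=1)
  i=1: ✓ (all of [2,3])
  i=2: ✓ (all of [3,4])
  i=3: ✓ (all of [4,5])
  i=4: ✗ (fails at j=6)
  i=5: ✗ (fails at j=6)
  i=6: ✓ (all of [7,8])
Positions where it holds: {1, 2, 3, 6} → 4.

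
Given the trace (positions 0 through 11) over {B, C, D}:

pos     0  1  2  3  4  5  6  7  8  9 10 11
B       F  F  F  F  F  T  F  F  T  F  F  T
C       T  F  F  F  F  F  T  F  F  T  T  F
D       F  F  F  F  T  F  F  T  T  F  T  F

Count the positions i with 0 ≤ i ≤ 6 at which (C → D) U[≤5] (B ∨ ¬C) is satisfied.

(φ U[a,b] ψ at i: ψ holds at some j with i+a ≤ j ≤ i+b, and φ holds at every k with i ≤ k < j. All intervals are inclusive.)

Evaluate at each i in [0,6]:
  i=0: ✗ (lhs fails at k=0 before rhs at j=1)
  i=1: ✓ (rhs at j=1)
  i=2: ✓ (rhs at j=2)
  i=3: ✓ (rhs at j=3)
  i=4: ✓ (rhs at j=4)
  i=5: ✓ (rhs at j=5)
  i=6: ✗ (lhs fails at k=6 before rhs at j=7)
Positions where it holds: {1, 2, 3, 4, 5} → 5.

5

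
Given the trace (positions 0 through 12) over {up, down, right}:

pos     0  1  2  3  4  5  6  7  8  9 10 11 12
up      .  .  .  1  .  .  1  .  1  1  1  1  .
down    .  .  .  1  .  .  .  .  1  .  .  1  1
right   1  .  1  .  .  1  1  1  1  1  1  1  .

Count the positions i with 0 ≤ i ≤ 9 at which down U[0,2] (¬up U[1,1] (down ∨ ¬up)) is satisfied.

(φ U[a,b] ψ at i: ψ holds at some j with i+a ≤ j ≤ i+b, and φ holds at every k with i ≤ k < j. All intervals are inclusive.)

Evaluate at each i in [0,9]:
  i=0: ✓ (rhs at j=0)
  i=1: ✓ (rhs at j=1)
  i=2: ✓ (rhs at j=2)
  i=3: ✓ (rhs at j=4; lhs holds on [3,3])
  i=4: ✓ (rhs at j=4)
  i=5: ✗ (lhs fails at k=5 before rhs at j=7)
  i=6: ✗ (lhs fails at k=6 before rhs at j=7)
  i=7: ✓ (rhs at j=7)
  i=8: ✗ (no rhs in [8,10])
  i=9: ✗ (no rhs in [9,11])
Positions where it holds: {0, 1, 2, 3, 4, 7} → 6.

6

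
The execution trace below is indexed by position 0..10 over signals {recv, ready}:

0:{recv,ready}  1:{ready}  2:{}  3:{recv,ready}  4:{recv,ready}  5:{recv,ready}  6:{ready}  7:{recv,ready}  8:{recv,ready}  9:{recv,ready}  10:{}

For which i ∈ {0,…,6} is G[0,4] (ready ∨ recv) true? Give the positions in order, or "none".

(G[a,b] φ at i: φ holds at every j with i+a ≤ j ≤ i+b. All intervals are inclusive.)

3, 4, 5

Evaluate at each i in [0,6]:
  i=0: ✗ (fails at j=2)
  i=1: ✗ (fails at j=2)
  i=2: ✗ (fails at j=2)
  i=3: ✓ (all of [3,7])
  i=4: ✓ (all of [4,8])
  i=5: ✓ (all of [5,9])
  i=6: ✗ (fails at j=10)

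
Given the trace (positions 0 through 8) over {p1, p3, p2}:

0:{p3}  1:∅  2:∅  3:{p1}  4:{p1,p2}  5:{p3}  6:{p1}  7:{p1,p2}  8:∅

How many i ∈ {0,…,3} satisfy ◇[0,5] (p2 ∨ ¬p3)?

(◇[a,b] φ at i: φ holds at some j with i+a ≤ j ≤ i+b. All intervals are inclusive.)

Evaluate at each i in [0,3]:
  i=0: ✓ (witness j=1)
  i=1: ✓ (witness j=1)
  i=2: ✓ (witness j=2)
  i=3: ✓ (witness j=3)
Positions where it holds: {0, 1, 2, 3} → 4.

4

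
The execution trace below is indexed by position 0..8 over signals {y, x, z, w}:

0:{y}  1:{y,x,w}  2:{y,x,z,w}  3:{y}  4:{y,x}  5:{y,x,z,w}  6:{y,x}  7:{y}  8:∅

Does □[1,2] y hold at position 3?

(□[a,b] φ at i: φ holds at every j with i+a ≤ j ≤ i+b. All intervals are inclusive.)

Check y at every j in [4,5]:
  j=4: true
  j=5: true
All positions satisfy it → formula holds.

Holds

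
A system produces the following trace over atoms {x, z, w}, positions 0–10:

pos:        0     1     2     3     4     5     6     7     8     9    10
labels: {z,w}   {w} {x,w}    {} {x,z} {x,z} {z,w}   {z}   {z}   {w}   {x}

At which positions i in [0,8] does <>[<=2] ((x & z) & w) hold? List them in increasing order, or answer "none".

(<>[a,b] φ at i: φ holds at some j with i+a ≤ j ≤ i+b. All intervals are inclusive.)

none

Evaluate at each i in [0,8]:
  i=0: ✗ (none in [0,2])
  i=1: ✗ (none in [1,3])
  i=2: ✗ (none in [2,4])
  i=3: ✗ (none in [3,5])
  i=4: ✗ (none in [4,6])
  i=5: ✗ (none in [5,7])
  i=6: ✗ (none in [6,8])
  i=7: ✗ (none in [7,9])
  i=8: ✗ (none in [8,10])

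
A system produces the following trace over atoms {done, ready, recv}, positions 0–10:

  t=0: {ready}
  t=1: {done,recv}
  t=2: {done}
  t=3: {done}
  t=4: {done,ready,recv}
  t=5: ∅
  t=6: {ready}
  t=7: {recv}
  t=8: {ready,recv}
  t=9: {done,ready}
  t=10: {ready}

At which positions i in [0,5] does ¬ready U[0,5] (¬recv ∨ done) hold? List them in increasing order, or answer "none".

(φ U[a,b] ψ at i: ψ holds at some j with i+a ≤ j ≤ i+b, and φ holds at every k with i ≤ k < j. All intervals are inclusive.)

0, 1, 2, 3, 4, 5

Evaluate at each i in [0,5]:
  i=0: ✓ (rhs at j=0)
  i=1: ✓ (rhs at j=1)
  i=2: ✓ (rhs at j=2)
  i=3: ✓ (rhs at j=3)
  i=4: ✓ (rhs at j=4)
  i=5: ✓ (rhs at j=5)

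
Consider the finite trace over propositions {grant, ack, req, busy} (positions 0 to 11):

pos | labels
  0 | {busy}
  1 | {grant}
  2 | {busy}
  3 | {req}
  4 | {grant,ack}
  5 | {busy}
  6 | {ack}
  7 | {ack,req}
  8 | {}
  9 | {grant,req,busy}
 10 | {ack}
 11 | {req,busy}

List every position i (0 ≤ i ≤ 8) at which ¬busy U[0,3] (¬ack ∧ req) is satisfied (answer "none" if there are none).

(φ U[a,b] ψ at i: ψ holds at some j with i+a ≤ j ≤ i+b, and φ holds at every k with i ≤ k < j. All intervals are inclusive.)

Evaluate at each i in [0,8]:
  i=0: ✗ (lhs fails at k=0 before rhs at j=3)
  i=1: ✗ (lhs fails at k=2 before rhs at j=3)
  i=2: ✗ (lhs fails at k=2 before rhs at j=3)
  i=3: ✓ (rhs at j=3)
  i=4: ✗ (no rhs in [4,7])
  i=5: ✗ (no rhs in [5,8])
  i=6: ✓ (rhs at j=9; lhs holds on [6,8])
  i=7: ✓ (rhs at j=9; lhs holds on [7,8])
  i=8: ✓ (rhs at j=9; lhs holds on [8,8])

3, 6, 7, 8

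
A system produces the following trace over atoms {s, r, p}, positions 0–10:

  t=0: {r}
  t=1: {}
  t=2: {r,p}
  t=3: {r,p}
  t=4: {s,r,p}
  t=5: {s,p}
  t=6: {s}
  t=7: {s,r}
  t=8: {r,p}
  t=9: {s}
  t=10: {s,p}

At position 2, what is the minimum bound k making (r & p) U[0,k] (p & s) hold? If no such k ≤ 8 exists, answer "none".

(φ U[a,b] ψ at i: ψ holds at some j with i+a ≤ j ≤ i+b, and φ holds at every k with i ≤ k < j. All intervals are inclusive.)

Need earliest j ≥ 2 with (p & s), and (r & p) at every k in [2,j-1].
  j=2: rhs fails.
  j=3: rhs fails.
  j=4: rhs holds; lhs holds on [2,3]. k = 2.

2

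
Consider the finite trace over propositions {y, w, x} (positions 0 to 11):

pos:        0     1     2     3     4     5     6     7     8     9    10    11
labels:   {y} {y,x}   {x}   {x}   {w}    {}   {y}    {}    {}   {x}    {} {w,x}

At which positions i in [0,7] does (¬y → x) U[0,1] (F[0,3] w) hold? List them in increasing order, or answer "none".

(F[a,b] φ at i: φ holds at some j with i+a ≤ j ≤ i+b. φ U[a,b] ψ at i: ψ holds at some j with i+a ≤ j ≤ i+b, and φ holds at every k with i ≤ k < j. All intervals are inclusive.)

Evaluate at each i in [0,7]:
  i=0: ✓ (rhs at j=1; lhs holds on [0,0])
  i=1: ✓ (rhs at j=1)
  i=2: ✓ (rhs at j=2)
  i=3: ✓ (rhs at j=3)
  i=4: ✓ (rhs at j=4)
  i=5: ✗ (no rhs in [5,6])
  i=6: ✗ (no rhs in [6,7])
  i=7: ✗ (lhs fails at k=7 before rhs at j=8)

0, 1, 2, 3, 4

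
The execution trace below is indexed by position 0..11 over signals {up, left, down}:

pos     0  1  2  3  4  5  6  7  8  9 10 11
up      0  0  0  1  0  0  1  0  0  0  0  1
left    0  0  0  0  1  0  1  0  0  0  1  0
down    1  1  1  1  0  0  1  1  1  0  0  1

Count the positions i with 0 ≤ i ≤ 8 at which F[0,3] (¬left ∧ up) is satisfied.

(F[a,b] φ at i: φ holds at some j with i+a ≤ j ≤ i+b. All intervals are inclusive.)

5

Evaluate at each i in [0,8]:
  i=0: ✓ (witness j=3)
  i=1: ✓ (witness j=3)
  i=2: ✓ (witness j=3)
  i=3: ✓ (witness j=3)
  i=4: ✗ (none in [4,7])
  i=5: ✗ (none in [5,8])
  i=6: ✗ (none in [6,9])
  i=7: ✗ (none in [7,10])
  i=8: ✓ (witness j=11)
Positions where it holds: {0, 1, 2, 3, 8} → 5.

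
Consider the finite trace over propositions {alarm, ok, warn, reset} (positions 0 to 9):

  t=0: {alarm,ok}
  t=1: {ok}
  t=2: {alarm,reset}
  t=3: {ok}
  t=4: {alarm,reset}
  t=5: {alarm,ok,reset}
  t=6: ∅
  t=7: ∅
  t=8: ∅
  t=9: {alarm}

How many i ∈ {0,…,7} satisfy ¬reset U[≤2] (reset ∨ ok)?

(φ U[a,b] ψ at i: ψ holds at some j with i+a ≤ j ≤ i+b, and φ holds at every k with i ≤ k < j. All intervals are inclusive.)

6

Evaluate at each i in [0,7]:
  i=0: ✓ (rhs at j=0)
  i=1: ✓ (rhs at j=1)
  i=2: ✓ (rhs at j=2)
  i=3: ✓ (rhs at j=3)
  i=4: ✓ (rhs at j=4)
  i=5: ✓ (rhs at j=5)
  i=6: ✗ (no rhs in [6,8])
  i=7: ✗ (no rhs in [7,9])
Positions where it holds: {0, 1, 2, 3, 4, 5} → 6.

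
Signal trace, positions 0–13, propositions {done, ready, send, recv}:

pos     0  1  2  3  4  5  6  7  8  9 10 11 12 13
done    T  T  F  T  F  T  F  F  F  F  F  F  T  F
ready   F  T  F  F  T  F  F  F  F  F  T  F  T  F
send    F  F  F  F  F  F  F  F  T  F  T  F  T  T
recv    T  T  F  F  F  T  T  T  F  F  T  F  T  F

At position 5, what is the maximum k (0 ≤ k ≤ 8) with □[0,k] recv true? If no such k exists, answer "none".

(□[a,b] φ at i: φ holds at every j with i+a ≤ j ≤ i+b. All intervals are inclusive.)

2

recv must hold from j=5 onward; find where it first fails.
  j=5: holds
  j=6: holds
  j=7: holds
  j=8: fails
Holds on [5,7], so largest k = 2.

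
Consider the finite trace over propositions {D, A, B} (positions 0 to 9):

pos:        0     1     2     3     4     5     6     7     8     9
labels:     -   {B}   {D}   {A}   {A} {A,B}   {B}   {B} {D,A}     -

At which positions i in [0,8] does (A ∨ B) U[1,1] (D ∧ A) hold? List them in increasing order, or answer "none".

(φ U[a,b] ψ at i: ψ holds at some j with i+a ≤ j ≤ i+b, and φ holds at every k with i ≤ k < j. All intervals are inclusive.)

7

Evaluate at each i in [0,8]:
  i=0: ✗ (no rhs in [1,1])
  i=1: ✗ (no rhs in [2,2])
  i=2: ✗ (no rhs in [3,3])
  i=3: ✗ (no rhs in [4,4])
  i=4: ✗ (no rhs in [5,5])
  i=5: ✗ (no rhs in [6,6])
  i=6: ✗ (no rhs in [7,7])
  i=7: ✓ (rhs at j=8; lhs holds on [7,7])
  i=8: ✗ (no rhs in [9,9])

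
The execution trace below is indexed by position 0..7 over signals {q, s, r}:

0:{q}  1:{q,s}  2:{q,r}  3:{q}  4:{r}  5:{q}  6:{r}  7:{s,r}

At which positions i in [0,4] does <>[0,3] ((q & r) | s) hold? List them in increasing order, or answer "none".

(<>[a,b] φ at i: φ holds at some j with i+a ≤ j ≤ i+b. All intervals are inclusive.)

0, 1, 2, 4

Evaluate at each i in [0,4]:
  i=0: ✓ (witness j=1)
  i=1: ✓ (witness j=1)
  i=2: ✓ (witness j=2)
  i=3: ✗ (none in [3,6])
  i=4: ✓ (witness j=7)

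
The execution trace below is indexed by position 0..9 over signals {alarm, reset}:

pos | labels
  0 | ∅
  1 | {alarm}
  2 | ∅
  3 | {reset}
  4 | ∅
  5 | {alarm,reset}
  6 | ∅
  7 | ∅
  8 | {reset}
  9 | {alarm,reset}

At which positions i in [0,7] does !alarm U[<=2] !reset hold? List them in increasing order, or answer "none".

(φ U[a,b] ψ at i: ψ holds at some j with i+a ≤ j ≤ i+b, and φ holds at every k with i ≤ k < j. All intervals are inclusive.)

Evaluate at each i in [0,7]:
  i=0: ✓ (rhs at j=0)
  i=1: ✓ (rhs at j=1)
  i=2: ✓ (rhs at j=2)
  i=3: ✓ (rhs at j=4; lhs holds on [3,3])
  i=4: ✓ (rhs at j=4)
  i=5: ✗ (lhs fails at k=5 before rhs at j=6)
  i=6: ✓ (rhs at j=6)
  i=7: ✓ (rhs at j=7)

0, 1, 2, 3, 4, 6, 7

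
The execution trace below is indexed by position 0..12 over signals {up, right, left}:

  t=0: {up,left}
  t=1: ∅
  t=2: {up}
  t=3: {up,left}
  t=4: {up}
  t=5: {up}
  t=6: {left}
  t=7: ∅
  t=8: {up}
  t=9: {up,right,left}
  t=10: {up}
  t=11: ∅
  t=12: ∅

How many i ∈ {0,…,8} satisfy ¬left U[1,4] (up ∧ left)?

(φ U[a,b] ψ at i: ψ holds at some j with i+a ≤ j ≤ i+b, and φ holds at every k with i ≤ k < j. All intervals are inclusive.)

Evaluate at each i in [0,8]:
  i=0: ✗ (lhs fails at k=0 before rhs at j=3)
  i=1: ✓ (rhs at j=3; lhs holds on [1,2])
  i=2: ✓ (rhs at j=3; lhs holds on [2,2])
  i=3: ✗ (no rhs in [4,7])
  i=4: ✗ (no rhs in [5,8])
  i=5: ✗ (lhs fails at k=6 before rhs at j=9)
  i=6: ✗ (lhs fails at k=6 before rhs at j=9)
  i=7: ✓ (rhs at j=9; lhs holds on [7,8])
  i=8: ✓ (rhs at j=9; lhs holds on [8,8])
Positions where it holds: {1, 2, 7, 8} → 4.

4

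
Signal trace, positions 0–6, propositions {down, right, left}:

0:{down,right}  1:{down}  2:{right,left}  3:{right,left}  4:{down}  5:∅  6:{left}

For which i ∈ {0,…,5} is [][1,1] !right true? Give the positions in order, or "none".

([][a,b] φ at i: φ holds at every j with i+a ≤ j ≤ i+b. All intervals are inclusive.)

Evaluate at each i in [0,5]:
  i=0: ✓ (all of [1,1])
  i=1: ✗ (fails at j=2)
  i=2: ✗ (fails at j=3)
  i=3: ✓ (all of [4,4])
  i=4: ✓ (all of [5,5])
  i=5: ✓ (all of [6,6])

0, 3, 4, 5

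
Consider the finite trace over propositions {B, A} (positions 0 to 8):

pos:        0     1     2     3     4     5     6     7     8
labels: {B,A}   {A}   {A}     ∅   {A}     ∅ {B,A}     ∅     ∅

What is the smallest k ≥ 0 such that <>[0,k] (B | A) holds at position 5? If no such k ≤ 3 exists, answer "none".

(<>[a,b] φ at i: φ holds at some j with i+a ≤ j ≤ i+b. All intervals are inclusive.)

Scan j = 5,6,… for (B | A):
  j=5: fails
  j=6: holds
First hit at j=6, so smallest k = 6-5 = 1.

1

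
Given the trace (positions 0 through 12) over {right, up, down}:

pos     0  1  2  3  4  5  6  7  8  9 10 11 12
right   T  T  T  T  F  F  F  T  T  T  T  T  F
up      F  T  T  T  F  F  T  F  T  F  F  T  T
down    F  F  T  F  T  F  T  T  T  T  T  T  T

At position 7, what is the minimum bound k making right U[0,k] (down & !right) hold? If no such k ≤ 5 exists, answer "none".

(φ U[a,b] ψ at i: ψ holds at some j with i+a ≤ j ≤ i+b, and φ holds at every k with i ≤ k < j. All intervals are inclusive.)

5

Need earliest j ≥ 7 with (down & !right), and right at every k in [7,j-1].
  j=7: rhs fails.
  j=8: rhs fails.
  j=9: rhs fails.
  j=10: rhs fails.
  j=11: rhs fails.
  j=12: rhs holds; lhs holds on [7,11]. k = 5.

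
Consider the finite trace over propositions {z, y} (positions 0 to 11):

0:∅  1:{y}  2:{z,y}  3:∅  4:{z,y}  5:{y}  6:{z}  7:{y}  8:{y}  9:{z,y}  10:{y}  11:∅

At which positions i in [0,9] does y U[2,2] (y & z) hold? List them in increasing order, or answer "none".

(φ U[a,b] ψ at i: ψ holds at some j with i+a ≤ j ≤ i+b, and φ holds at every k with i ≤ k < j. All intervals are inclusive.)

Evaluate at each i in [0,9]:
  i=0: ✗ (lhs fails at k=0 before rhs at j=2)
  i=1: ✗ (no rhs in [3,3])
  i=2: ✗ (lhs fails at k=3 before rhs at j=4)
  i=3: ✗ (no rhs in [5,5])
  i=4: ✗ (no rhs in [6,6])
  i=5: ✗ (no rhs in [7,7])
  i=6: ✗ (no rhs in [8,8])
  i=7: ✓ (rhs at j=9; lhs holds on [7,8])
  i=8: ✗ (no rhs in [10,10])
  i=9: ✗ (no rhs in [11,11])

7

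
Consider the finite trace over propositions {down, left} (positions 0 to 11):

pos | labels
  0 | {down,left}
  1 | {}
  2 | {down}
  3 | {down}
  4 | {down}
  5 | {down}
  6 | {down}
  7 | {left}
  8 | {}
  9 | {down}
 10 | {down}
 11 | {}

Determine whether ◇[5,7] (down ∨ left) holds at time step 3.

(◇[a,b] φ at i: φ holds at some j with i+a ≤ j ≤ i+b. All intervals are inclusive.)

True

Check (down ∨ left) at each j in [8,10]:
  j=8: false
  j=9: true
  j=10: true
Found at j=9 → formula holds.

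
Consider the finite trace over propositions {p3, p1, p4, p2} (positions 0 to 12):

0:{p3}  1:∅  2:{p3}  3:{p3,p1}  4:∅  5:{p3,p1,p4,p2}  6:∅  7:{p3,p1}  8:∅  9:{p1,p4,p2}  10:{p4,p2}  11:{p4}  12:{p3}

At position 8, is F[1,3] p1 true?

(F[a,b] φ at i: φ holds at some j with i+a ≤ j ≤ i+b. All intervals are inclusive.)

Holds

Check p1 at each j in [9,11]:
  j=9: true
  j=10: false
  j=11: false
Found at j=9 → formula holds.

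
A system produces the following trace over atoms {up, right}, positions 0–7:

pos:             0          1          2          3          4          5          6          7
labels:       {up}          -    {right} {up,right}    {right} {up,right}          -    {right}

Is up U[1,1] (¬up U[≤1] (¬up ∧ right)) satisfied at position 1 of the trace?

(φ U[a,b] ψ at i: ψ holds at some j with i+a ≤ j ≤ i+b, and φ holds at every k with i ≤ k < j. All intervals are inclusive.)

Does not hold

Need some j in [2,2] with (¬up U[≤1] (¬up ∧ right)), and up at every k in [1,j-1].
  j=2: (¬up U[≤1] (¬up ∧ right)) holds, but up fails at k=1 → not this j.
No j in the window works → until fails.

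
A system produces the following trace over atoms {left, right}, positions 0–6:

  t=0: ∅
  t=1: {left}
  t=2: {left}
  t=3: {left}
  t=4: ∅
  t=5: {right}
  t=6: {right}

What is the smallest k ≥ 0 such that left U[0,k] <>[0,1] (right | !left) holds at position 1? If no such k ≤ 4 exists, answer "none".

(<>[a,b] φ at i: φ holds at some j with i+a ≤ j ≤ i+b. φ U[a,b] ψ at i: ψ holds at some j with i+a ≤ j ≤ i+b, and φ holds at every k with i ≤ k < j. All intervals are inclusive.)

2

Need earliest j ≥ 1 with <>[0,1] (right | !left), and left at every k in [1,j-1].
  j=1: rhs fails.
  j=2: rhs fails.
  j=3: rhs holds; lhs holds on [1,2]. k = 2.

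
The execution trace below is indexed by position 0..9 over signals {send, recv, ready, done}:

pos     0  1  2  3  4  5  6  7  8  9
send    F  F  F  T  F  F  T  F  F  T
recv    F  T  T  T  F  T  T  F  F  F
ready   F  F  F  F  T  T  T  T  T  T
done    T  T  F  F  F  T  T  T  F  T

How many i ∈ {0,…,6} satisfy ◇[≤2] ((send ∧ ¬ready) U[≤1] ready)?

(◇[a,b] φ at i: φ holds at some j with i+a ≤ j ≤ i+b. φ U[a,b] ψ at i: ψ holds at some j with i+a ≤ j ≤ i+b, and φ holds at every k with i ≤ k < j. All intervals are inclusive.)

6

Evaluate at each i in [0,6]:
  i=0: ✗ (none in [0,2])
  i=1: ✓ (witness j=3)
  i=2: ✓ (witness j=3)
  i=3: ✓ (witness j=3)
  i=4: ✓ (witness j=4)
  i=5: ✓ (witness j=5)
  i=6: ✓ (witness j=6)
Positions where it holds: {1, 2, 3, 4, 5, 6} → 6.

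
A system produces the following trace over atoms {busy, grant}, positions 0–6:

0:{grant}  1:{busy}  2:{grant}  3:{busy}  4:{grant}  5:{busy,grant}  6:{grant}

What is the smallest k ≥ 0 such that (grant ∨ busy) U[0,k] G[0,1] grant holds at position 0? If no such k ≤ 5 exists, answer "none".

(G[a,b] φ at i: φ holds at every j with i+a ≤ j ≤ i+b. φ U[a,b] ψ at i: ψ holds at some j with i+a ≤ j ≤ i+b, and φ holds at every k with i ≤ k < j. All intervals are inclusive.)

4

Need earliest j ≥ 0 with G[0,1] grant, and (grant ∨ busy) at every k in [0,j-1].
  j=0: rhs fails.
  j=1: rhs fails.
  j=2: rhs fails.
  j=3: rhs fails.
  j=4: rhs holds; lhs holds on [0,3]. k = 4.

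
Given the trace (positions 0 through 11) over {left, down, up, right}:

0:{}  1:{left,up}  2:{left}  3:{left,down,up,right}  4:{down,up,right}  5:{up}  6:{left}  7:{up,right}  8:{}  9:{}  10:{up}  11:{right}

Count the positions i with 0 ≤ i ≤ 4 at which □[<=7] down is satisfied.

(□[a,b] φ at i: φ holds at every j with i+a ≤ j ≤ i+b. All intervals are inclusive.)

Evaluate at each i in [0,4]:
  i=0: ✗ (fails at j=0)
  i=1: ✗ (fails at j=1)
  i=2: ✗ (fails at j=2)
  i=3: ✗ (fails at j=5)
  i=4: ✗ (fails at j=5)
Positions where it holds: {} → 0.

0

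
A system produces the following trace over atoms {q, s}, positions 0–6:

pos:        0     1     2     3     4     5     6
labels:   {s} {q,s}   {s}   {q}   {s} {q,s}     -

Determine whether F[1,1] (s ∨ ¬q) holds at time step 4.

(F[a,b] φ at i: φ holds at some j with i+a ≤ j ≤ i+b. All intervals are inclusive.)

Check (s ∨ ¬q) at each j in [5,5]:
  j=5: true
Found at j=5 → formula holds.

Holds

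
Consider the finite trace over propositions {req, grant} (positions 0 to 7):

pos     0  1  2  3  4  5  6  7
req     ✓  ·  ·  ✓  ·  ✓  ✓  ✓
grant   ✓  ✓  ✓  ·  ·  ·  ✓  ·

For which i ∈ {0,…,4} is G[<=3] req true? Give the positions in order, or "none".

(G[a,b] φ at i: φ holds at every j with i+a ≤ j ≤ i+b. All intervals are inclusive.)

none

Evaluate at each i in [0,4]:
  i=0: ✗ (fails at j=1)
  i=1: ✗ (fails at j=1)
  i=2: ✗ (fails at j=2)
  i=3: ✗ (fails at j=4)
  i=4: ✗ (fails at j=4)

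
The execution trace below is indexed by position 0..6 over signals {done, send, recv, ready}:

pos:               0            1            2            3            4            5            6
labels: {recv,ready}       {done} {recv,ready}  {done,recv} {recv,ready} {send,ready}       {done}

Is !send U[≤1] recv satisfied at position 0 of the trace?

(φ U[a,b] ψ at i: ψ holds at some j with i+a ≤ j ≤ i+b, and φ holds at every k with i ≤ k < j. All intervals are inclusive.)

Need some j in [0,1] with recv, and !send at every k in [0,j-1].
  j=0: recv holds; no prefix to check → satisfied.

Holds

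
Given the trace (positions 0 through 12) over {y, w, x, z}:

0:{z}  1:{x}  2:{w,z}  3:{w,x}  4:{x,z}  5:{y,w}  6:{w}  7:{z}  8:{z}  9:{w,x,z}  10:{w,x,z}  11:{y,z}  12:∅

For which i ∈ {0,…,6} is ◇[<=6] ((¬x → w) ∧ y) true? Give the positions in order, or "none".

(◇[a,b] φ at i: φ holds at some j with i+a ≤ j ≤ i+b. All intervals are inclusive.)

Evaluate at each i in [0,6]:
  i=0: ✓ (witness j=5)
  i=1: ✓ (witness j=5)
  i=2: ✓ (witness j=5)
  i=3: ✓ (witness j=5)
  i=4: ✓ (witness j=5)
  i=5: ✓ (witness j=5)
  i=6: ✗ (none in [6,12])

0, 1, 2, 3, 4, 5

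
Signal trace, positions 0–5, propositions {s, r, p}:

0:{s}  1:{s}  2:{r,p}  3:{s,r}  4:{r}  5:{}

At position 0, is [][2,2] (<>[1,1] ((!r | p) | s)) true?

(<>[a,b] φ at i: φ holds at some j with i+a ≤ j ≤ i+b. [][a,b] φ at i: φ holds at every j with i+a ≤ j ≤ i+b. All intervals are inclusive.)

Check <>[1,1] ((!r | p) | s) at every j in [2,2]:
  j=2: holds (witness at 3)
All positions satisfy it → formula holds.

True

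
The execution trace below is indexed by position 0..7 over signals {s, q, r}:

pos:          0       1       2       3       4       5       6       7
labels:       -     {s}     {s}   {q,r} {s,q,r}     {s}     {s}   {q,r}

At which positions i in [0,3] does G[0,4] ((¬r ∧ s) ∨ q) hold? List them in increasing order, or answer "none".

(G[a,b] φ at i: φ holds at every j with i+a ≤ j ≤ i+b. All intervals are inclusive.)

Evaluate at each i in [0,3]:
  i=0: ✗ (fails at j=0)
  i=1: ✓ (all of [1,5])
  i=2: ✓ (all of [2,6])
  i=3: ✓ (all of [3,7])

1, 2, 3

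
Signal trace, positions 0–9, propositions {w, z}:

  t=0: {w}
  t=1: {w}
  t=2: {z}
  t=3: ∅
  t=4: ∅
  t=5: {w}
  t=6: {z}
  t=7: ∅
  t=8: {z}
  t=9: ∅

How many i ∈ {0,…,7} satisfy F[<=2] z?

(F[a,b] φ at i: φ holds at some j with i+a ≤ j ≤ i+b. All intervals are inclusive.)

Evaluate at each i in [0,7]:
  i=0: ✓ (witness j=2)
  i=1: ✓ (witness j=2)
  i=2: ✓ (witness j=2)
  i=3: ✗ (none in [3,5])
  i=4: ✓ (witness j=6)
  i=5: ✓ (witness j=6)
  i=6: ✓ (witness j=6)
  i=7: ✓ (witness j=8)
Positions where it holds: {0, 1, 2, 4, 5, 6, 7} → 7.

7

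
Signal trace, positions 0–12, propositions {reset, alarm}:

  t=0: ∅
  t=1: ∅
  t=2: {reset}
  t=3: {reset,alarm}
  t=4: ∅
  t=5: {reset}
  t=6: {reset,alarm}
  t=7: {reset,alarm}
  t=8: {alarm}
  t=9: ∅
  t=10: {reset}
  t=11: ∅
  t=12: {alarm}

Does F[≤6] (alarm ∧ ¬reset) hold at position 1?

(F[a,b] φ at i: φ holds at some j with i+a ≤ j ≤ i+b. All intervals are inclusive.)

Check (alarm ∧ ¬reset) at each j in [1,7]:
  j=1: false
  j=2: false
  j=3: false
  j=4: false
  j=5: false
  j=6: false
  j=7: false
No position in the window satisfies it → formula fails.

False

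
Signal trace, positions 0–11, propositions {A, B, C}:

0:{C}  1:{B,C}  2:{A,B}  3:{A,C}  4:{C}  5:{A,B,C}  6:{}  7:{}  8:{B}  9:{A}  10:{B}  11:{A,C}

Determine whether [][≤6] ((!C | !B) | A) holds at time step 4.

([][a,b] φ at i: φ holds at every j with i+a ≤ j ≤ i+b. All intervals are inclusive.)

Check ((!C | !B) | A) at every j in [4,10]:
  j=4: true
  j=5: true
  j=6: true
  j=7: true
  j=8: true
  j=9: true
  j=10: true
All positions satisfy it → formula holds.

Yes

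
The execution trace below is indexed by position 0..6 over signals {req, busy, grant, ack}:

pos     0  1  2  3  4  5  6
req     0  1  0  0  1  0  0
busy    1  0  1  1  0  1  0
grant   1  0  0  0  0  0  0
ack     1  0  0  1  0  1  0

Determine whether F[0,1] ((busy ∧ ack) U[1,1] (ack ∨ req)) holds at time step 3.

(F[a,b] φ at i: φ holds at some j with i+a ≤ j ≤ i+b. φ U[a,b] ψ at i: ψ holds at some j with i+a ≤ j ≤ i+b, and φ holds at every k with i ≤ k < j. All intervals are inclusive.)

Yes

Check ((busy ∧ ack) U[1,1] (ack ∨ req)) at each j in [3,4]:
  j=3: holds
  j=4: fails
Found at j=3 → formula holds.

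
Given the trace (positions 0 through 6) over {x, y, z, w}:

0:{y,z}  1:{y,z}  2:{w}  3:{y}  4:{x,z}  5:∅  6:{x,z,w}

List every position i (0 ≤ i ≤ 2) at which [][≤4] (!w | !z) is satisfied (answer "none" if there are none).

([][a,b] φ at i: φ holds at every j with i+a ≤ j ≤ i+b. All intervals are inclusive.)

Evaluate at each i in [0,2]:
  i=0: ✓ (all of [0,4])
  i=1: ✓ (all of [1,5])
  i=2: ✗ (fails at j=6)

0, 1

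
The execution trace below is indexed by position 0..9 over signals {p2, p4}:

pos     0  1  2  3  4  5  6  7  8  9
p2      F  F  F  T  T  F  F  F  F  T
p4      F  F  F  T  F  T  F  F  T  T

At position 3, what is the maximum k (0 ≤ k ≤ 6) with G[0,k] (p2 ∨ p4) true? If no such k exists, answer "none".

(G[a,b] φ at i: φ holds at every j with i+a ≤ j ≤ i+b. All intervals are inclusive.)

2

(p2 ∨ p4) must hold from j=3 onward; find where it first fails.
  j=3: holds
  j=4: holds
  j=5: holds
  j=6: fails
Holds on [3,5], so largest k = 2.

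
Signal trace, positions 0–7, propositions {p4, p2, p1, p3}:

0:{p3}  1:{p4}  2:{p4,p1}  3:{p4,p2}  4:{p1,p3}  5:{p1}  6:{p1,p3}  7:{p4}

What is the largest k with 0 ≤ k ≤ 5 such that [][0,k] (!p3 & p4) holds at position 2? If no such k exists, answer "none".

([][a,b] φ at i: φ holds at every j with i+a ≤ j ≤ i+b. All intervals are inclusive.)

1

(!p3 & p4) must hold from j=2 onward; find where it first fails.
  j=2: holds
  j=3: holds
  j=4: fails
Holds on [2,3], so largest k = 1.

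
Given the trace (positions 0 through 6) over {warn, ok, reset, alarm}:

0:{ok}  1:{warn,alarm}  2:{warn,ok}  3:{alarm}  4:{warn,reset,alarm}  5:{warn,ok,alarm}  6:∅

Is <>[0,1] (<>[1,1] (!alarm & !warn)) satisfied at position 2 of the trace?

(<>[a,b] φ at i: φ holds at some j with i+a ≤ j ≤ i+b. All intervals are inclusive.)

False

Check <>[1,1] (!alarm & !warn) at each j in [2,3]:
  j=2: fails (none in [3,3])
  j=3: fails (none in [4,4])
No position in the window satisfies it → formula fails.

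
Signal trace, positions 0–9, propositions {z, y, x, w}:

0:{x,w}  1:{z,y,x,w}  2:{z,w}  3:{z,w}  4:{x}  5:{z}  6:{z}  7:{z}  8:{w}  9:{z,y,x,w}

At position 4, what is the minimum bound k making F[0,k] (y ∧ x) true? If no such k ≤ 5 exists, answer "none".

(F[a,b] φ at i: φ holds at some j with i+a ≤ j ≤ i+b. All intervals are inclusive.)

Scan j = 4,5,… for (y ∧ x):
  j=4: fails
  j=5: fails
  j=6: fails
  j=7: fails
  j=8: fails
  j=9: holds
First hit at j=9, so smallest k = 9-4 = 5.

5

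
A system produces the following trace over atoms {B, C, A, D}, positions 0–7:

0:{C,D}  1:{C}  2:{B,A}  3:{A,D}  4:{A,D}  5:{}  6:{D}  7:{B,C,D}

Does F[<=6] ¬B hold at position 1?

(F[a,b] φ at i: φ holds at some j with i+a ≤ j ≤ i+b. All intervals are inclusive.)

Check ¬B at each j in [1,7]:
  j=1: true
  j=2: false
  j=3: true
  j=4: true
  j=5: true
  j=6: true
  j=7: false
Found at j=1 → formula holds.

True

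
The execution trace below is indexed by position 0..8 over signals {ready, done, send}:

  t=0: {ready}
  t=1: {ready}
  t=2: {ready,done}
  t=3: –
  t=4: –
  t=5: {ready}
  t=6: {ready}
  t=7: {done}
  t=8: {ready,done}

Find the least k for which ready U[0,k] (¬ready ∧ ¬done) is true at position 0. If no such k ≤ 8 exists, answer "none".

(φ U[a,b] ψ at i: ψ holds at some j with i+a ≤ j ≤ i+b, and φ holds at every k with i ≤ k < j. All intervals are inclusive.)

Need earliest j ≥ 0 with (¬ready ∧ ¬done), and ready at every k in [0,j-1].
  j=0: rhs fails.
  j=1: rhs fails.
  j=2: rhs fails.
  j=3: rhs holds; lhs holds on [0,2]. k = 3.

3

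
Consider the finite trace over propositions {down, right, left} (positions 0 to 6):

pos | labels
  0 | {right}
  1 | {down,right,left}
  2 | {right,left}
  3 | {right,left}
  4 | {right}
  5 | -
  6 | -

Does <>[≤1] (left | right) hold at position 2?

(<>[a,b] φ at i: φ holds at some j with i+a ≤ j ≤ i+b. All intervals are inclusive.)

Check (left | right) at each j in [2,3]:
  j=2: true
  j=3: true
Found at j=2 → formula holds.

Yes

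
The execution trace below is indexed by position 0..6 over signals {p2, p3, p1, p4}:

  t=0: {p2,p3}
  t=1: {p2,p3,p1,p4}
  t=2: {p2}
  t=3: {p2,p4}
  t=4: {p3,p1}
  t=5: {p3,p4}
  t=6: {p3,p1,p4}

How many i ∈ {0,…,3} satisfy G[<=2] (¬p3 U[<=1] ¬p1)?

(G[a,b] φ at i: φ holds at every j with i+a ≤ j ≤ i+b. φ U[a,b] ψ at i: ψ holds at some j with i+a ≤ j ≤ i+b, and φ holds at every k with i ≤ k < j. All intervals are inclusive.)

Evaluate at each i in [0,3]:
  i=0: ✗ (fails at j=1)
  i=1: ✗ (fails at j=1)
  i=2: ✗ (fails at j=4)
  i=3: ✗ (fails at j=4)
Positions where it holds: {} → 0.

0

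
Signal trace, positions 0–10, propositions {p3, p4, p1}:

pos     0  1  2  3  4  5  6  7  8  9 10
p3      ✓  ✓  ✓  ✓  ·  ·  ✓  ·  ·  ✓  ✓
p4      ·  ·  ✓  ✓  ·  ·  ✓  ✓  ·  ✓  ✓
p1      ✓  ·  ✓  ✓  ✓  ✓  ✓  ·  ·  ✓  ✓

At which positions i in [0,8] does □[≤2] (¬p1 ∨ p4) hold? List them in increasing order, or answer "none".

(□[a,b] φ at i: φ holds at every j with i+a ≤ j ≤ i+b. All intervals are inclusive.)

Evaluate at each i in [0,8]:
  i=0: ✗ (fails at j=0)
  i=1: ✓ (all of [1,3])
  i=2: ✗ (fails at j=4)
  i=3: ✗ (fails at j=4)
  i=4: ✗ (fails at j=4)
  i=5: ✗ (fails at j=5)
  i=6: ✓ (all of [6,8])
  i=7: ✓ (all of [7,9])
  i=8: ✓ (all of [8,10])

1, 6, 7, 8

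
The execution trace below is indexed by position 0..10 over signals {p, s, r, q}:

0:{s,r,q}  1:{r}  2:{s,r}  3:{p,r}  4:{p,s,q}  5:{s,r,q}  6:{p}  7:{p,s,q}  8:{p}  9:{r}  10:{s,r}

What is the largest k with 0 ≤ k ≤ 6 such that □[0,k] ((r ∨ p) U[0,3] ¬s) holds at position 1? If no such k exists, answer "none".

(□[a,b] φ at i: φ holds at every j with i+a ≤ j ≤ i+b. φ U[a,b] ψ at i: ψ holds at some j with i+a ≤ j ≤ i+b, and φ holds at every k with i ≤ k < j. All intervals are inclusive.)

6

((r ∨ p) U[0,3] ¬s) must hold from j=1 onward; find where it first fails.
  j=1: holds
  j=2: holds
  j=3: holds
  j=4: holds
  j=5: holds
  j=6: holds
  j=7: holds
Holds through j=7; largest k = 6.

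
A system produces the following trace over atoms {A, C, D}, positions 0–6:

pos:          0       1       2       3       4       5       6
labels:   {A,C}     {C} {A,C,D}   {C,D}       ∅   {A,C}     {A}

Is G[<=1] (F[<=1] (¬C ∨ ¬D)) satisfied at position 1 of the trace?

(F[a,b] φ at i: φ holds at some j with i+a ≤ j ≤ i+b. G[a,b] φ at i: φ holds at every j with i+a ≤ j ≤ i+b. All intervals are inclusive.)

Check F[<=1] (¬C ∨ ¬D) at every j in [1,2]:
  j=1: holds (witness at 1)
  j=2: fails (none in [2,3])
Fails at j=2 → formula fails.

No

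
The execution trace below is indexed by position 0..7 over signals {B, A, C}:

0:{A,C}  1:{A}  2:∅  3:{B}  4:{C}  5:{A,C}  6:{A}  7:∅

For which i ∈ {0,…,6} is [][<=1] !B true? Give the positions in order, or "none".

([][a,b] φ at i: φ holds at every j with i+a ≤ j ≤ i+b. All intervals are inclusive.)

0, 1, 4, 5, 6

Evaluate at each i in [0,6]:
  i=0: ✓ (all of [0,1])
  i=1: ✓ (all of [1,2])
  i=2: ✗ (fails at j=3)
  i=3: ✗ (fails at j=3)
  i=4: ✓ (all of [4,5])
  i=5: ✓ (all of [5,6])
  i=6: ✓ (all of [6,7])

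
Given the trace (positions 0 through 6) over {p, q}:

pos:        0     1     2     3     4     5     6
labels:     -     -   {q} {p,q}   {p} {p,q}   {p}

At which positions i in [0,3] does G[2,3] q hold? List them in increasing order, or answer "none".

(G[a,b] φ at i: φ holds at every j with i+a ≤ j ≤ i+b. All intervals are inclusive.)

Evaluate at each i in [0,3]:
  i=0: ✓ (all of [2,3])
  i=1: ✗ (fails at j=4)
  i=2: ✗ (fails at j=4)
  i=3: ✗ (fails at j=6)

0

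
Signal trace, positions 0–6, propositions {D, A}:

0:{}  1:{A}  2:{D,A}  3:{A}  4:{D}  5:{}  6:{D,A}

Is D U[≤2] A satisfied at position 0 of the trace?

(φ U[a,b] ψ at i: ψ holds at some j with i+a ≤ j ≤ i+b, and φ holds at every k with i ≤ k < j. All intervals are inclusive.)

Need some j in [0,2] with A, and D at every k in [0,j-1].
  j=0: A false.
  j=1: A holds, but D fails at k=0 → not this j.
  j=2: A holds, but D fails at k=0 → not this j.
No j in the window works → until fails.

False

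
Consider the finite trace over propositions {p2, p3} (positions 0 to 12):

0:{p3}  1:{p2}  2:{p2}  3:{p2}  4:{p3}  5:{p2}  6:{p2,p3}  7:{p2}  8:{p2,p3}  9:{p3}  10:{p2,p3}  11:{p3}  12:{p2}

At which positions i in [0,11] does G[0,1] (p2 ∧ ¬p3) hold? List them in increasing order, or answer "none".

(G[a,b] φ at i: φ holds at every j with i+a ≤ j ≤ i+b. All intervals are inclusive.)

Evaluate at each i in [0,11]:
  i=0: ✗ (fails at j=0)
  i=1: ✓ (all of [1,2])
  i=2: ✓ (all of [2,3])
  i=3: ✗ (fails at j=4)
  i=4: ✗ (fails at j=4)
  i=5: ✗ (fails at j=6)
  i=6: ✗ (fails at j=6)
  i=7: ✗ (fails at j=8)
  i=8: ✗ (fails at j=8)
  i=9: ✗ (fails at j=9)
  i=10: ✗ (fails at j=10)
  i=11: ✗ (fails at j=11)

1, 2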